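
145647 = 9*16183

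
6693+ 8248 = 14941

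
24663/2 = 12331+1/2  =  12331.50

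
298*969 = 288762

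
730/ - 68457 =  - 1 + 67727/68457  =  - 0.01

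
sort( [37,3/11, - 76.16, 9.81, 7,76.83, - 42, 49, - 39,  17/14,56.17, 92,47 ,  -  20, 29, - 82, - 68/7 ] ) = [-82,  -  76.16  , - 42, - 39, -20, - 68/7, 3/11,  17/14,  7, 9.81,29, 37, 47,49, 56.17,76.83,92 ] 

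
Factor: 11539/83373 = 3^( - 1)*11^1*1049^1*27791^ ( - 1 ) 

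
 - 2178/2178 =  - 1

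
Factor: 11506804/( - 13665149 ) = - 2^2 * 53^( - 1)*89^( - 1) *151^1*2897^( - 1 )  *19051^1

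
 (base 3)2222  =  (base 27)2Q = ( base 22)3E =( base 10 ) 80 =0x50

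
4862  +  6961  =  11823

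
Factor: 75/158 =2^( - 1 )*3^1*5^2*79^ ( - 1 )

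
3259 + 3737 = 6996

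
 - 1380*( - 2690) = 3712200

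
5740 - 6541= -801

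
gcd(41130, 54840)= 13710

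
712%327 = 58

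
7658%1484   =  238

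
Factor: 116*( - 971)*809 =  -2^2*29^1  *809^1*971^1 = - 91122524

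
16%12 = 4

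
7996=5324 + 2672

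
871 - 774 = 97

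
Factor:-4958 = - 2^1*37^1*67^1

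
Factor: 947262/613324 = 2^( - 1 )*3^1*107^( - 1 )* 1433^( - 1)*157877^1 = 473631/306662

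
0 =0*3433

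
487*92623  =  45107401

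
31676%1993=1781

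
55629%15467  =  9228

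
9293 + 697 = 9990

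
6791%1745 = 1556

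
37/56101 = 37/56101 = 0.00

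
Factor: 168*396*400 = 26611200 = 2^9*3^3 *5^2* 7^1*11^1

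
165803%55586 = 54631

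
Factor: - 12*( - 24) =288 =2^5*3^2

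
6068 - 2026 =4042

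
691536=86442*8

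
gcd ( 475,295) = 5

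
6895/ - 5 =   -  1379/1 = - 1379.00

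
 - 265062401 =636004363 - 901066764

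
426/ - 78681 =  - 1 + 26085/26227 = -0.01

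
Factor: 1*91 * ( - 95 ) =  - 8645 = -5^1*7^1*13^1*19^1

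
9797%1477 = 935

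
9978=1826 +8152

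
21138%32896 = 21138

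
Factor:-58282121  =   - 58282121^1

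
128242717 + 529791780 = 658034497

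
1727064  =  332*5202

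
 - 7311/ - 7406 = 7311/7406 = 0.99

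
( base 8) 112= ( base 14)54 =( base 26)2m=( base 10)74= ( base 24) 32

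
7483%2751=1981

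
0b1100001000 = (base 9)1052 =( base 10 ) 776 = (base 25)161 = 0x308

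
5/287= 5/287 = 0.02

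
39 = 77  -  38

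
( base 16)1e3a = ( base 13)36A3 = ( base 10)7738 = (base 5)221423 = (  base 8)17072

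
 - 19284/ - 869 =22 + 166/869 = 22.19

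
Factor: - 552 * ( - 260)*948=2^7*3^2*5^1*13^1*23^1*79^1  =  136056960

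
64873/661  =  98+95/661 = 98.14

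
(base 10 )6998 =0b1101101010110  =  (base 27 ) 9g5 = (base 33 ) 6E2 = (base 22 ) EA2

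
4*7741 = 30964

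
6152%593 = 222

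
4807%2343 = 121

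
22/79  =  22/79 =0.28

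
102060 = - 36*(-2835 )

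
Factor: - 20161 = - 20161^1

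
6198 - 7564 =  - 1366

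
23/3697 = 23/3697  =  0.01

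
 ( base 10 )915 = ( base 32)SJ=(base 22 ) 1JD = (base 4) 32103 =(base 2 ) 1110010011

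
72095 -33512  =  38583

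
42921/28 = 42921/28 = 1532.89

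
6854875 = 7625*899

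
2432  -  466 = 1966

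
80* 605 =48400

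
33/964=33/964 =0.03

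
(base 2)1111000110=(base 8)1706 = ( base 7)2550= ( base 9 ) 1283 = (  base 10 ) 966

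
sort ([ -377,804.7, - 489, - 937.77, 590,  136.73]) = [-937.77, - 489, - 377,136.73,590,804.7]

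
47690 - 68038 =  - 20348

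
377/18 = 20 + 17/18 = 20.94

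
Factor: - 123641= -7^1*17^1*1039^1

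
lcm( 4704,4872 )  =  136416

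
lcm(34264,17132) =34264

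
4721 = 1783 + 2938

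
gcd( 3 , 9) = 3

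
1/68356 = 1/68356 = 0.00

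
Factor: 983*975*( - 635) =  - 3^1*5^3 * 13^1*127^1*983^1 = - 608599875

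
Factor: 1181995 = 5^1 *236399^1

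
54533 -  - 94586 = 149119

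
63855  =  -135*(-473)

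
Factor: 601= 601^1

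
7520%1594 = 1144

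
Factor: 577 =577^1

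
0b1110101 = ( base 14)85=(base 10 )117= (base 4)1311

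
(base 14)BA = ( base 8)244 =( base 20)84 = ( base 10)164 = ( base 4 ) 2210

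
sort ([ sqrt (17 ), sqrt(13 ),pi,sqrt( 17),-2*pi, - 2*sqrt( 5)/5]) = [ - 2 * pi , - 2*sqrt( 5)/5 , pi,sqrt( 13 ),sqrt( 17), sqrt(17) ]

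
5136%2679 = 2457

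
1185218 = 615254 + 569964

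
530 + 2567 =3097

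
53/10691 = 53/10691 = 0.00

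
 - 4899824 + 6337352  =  1437528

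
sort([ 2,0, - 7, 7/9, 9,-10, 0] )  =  [-10,-7, 0, 0, 7/9,2,9]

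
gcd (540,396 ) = 36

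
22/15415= 22/15415  =  0.00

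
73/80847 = 73/80847 = 0.00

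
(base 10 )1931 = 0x78B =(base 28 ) 2cr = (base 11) 14A6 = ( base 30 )24b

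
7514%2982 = 1550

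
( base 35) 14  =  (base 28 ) 1b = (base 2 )100111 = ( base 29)1A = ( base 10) 39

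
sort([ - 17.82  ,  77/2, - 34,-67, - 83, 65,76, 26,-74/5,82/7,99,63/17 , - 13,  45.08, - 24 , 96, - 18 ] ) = [ - 83, - 67, - 34, - 24, - 18, - 17.82, - 74/5, - 13,63/17, 82/7,26, 77/2,45.08 , 65, 76 , 96, 99 ]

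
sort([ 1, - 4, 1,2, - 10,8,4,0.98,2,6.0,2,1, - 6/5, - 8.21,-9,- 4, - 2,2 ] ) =[ - 10,-9,-8.21 , -4, - 4,  -  2,  -  6/5,0.98,1,1, 1,2,2,2, 2, 4, 6.0,8]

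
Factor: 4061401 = 4061401^1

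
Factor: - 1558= - 2^1*19^1 *41^1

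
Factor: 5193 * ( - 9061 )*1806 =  -84979114038 = - 2^1*3^3*7^1*13^1*17^1*41^1 *43^1*577^1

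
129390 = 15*8626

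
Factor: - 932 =-2^2*233^1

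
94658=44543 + 50115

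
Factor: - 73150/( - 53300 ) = 1463/1066 =2^( - 1)*7^1*11^1*13^( - 1 )*19^1*41^(- 1)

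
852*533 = 454116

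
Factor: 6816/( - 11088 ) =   -  2^1*3^( - 1 )*7^( - 1)*11^ ( - 1 )*71^1 =- 142/231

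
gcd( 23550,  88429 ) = 1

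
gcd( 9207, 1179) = 9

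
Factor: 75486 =2^1*3^1*23^1*547^1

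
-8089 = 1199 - 9288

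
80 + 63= 143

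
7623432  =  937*8136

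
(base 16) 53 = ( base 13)65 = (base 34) 2F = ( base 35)2D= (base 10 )83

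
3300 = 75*44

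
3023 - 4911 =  - 1888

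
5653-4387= 1266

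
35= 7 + 28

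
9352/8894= 1 + 229/4447 = 1.05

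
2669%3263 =2669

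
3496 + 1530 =5026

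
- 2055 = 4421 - 6476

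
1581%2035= 1581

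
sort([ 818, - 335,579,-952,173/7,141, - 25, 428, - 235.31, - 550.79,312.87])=[-952, - 550.79,-335,-235.31, - 25,173/7, 141, 312.87,428, 579,818 ]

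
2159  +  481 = 2640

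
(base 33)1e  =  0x2F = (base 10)47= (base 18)2B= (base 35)1c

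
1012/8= 253/2 = 126.50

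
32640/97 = 32640/97 =336.49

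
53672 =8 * 6709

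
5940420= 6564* 905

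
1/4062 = 1/4062=0.00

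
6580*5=32900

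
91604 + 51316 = 142920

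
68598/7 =68598/7= 9799.71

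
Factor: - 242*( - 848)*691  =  2^5*11^2*53^1 * 691^1 = 141804256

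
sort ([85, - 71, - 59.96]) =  [ - 71, - 59.96, 85]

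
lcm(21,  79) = 1659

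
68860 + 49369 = 118229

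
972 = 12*81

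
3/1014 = 1/338 = 0.00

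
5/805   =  1/161 = 0.01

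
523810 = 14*37415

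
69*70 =4830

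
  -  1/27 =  - 1 + 26/27 = - 0.04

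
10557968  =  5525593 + 5032375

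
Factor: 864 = 2^5*3^3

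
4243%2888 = 1355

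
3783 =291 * 13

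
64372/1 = 64372 = 64372.00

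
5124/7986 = 854/1331=0.64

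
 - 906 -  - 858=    - 48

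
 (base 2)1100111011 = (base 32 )PR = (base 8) 1473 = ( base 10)827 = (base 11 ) 692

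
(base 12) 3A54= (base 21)f3a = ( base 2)1101000100000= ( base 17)1627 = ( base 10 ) 6688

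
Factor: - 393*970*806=-2^2*3^1*5^1*13^1*31^1*97^1* 131^1 = - 307255260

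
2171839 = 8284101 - 6112262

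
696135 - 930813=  - 234678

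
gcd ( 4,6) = 2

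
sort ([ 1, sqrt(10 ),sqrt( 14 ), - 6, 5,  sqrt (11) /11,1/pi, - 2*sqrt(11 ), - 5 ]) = [ - 2*sqrt(11), - 6, - 5,sqrt( 11) /11,  1/pi, 1,  sqrt(10),  sqrt(14 ), 5]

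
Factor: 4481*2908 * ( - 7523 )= - 98030317204 = -2^2*727^1 *4481^1*7523^1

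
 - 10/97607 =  -10/97607 = -0.00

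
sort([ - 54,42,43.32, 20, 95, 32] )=[ - 54, 20,  32,  42, 43.32,95 ]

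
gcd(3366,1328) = 2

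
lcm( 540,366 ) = 32940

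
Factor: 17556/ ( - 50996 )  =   -3^1*7^1*61^ (-1) = -21/61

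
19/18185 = 19/18185 = 0.00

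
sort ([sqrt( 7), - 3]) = [ - 3, sqrt( 7) ]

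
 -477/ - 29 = 477/29 = 16.45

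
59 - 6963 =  - 6904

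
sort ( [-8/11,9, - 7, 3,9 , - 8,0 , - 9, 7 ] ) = [ - 9, - 8, - 7, - 8/11,  0, 3, 7, 9,9]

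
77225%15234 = 1055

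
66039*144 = 9509616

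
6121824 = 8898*688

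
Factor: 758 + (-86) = 672 = 2^5*3^1*7^1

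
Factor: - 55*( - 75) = 3^1*5^3*11^1 = 4125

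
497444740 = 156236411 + 341208329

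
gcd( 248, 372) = 124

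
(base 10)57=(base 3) 2010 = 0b111001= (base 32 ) 1P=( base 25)27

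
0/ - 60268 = 0/1 = - 0.00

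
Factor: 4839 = 3^1*1613^1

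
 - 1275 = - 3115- - 1840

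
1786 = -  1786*(-1 )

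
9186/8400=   1  +  131/1400 = 1.09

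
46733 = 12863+33870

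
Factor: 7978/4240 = 3989/2120 = 2^( - 3 )*5^( - 1 )*53^( - 1)*3989^1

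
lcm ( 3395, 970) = 6790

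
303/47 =303/47 =6.45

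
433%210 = 13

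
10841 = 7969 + 2872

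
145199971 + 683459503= 828659474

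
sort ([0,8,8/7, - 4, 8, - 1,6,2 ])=[ - 4,-1 , 0, 8/7,2,  6,8,8] 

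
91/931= 13/133 = 0.10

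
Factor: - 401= - 401^1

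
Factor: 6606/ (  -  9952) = -3303/4976 = -2^( - 4)*3^2*311^( - 1 )*367^1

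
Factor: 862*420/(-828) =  - 30170/69 = -  2^1*3^( - 1)*5^1*7^1 * 23^ ( - 1 ) *431^1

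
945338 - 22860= 922478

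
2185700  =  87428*25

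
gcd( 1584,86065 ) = 1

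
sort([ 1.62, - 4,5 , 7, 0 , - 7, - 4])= [- 7 , - 4, - 4 , 0, 1.62,5, 7] 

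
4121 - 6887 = -2766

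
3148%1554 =40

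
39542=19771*2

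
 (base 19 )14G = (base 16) 1C5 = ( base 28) G5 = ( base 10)453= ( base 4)13011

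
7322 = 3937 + 3385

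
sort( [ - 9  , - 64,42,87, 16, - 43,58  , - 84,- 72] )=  [ - 84 , - 72,  -  64, - 43, -9,  16,42,58,87]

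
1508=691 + 817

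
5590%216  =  190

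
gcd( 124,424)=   4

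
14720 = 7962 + 6758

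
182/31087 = 26/4441  =  0.01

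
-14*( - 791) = 11074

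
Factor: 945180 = 2^2*3^2 * 5^1*59^1*89^1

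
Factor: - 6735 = -3^1*5^1*449^1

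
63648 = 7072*9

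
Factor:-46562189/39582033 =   -  3^( - 1)*23^1 *499^1 *4057^1*13194011^( - 1 ) 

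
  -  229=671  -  900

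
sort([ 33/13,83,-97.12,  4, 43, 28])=[ - 97.12, 33/13, 4,28, 43,83]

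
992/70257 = 992/70257=0.01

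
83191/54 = 83191/54= 1540.57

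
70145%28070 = 14005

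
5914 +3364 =9278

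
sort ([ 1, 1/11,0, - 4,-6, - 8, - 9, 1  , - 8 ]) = [-9, - 8,  -  8,-6,  -  4,0,1/11,1,1]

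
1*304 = 304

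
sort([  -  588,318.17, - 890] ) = [ - 890,-588 , 318.17]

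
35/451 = 35/451= 0.08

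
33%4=1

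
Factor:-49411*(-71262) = 3521126682 = 2^1  *3^2* 37^1*107^1 *49411^1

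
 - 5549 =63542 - 69091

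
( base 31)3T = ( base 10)122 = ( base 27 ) 4E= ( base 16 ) 7a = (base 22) 5c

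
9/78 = 3/26 = 0.12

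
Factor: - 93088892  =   - 2^2*13^1*37^1*48383^1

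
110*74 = 8140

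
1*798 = 798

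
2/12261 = 2/12261 = 0.00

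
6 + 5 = 11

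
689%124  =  69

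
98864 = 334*296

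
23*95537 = 2197351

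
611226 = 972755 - 361529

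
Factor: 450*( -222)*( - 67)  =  2^2*3^3*5^2*37^1*67^1 = 6693300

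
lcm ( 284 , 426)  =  852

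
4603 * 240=1104720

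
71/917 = 71/917 = 0.08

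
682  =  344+338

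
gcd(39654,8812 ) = 4406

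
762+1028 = 1790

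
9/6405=3/2135 = 0.00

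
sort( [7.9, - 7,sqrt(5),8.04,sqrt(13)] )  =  [ - 7,sqrt(5), sqrt ( 13), 7.9 , 8.04]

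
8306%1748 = 1314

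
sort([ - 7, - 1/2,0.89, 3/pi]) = [  -  7, - 1/2,0.89 , 3/pi]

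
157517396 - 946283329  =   -788765933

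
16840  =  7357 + 9483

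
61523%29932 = 1659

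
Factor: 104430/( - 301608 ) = -295/852 = - 2^( - 2 )*3^( - 1)*5^1 * 59^1*71^( - 1 ) 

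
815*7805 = 6361075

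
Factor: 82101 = 3^1*27367^1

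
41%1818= 41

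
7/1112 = 7/1112 = 0.01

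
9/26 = 9/26 = 0.35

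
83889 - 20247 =63642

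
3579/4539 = 1193/1513 = 0.79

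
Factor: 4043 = 13^1*311^1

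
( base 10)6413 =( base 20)g0d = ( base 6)45405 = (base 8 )14415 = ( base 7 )24461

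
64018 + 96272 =160290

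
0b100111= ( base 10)39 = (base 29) 1a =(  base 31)18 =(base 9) 43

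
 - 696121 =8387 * ( - 83 )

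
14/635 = 14/635 = 0.02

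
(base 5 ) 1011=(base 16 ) 83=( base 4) 2003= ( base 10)131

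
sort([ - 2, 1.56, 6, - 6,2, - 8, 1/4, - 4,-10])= [ - 10, - 8,-6, - 4,-2,1/4,1.56, 2,  6] 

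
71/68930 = 71/68930 = 0.00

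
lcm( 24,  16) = 48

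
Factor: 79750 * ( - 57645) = - 2^1*3^3*5^4*7^1*11^1*29^1*61^1 = - 4597188750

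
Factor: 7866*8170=2^2*3^2*5^1*19^2*23^1*43^1 =64265220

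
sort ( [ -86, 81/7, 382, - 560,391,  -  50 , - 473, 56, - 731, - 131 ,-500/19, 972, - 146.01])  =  [ - 731, - 560, - 473, - 146.01, - 131, -86, - 50, - 500/19,81/7, 56, 382, 391, 972] 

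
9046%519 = 223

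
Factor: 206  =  2^1*103^1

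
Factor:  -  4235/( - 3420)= 847/684  =  2^ ( - 2 )*3^(-2 ) * 7^1*11^2*19^(  -  1 ) 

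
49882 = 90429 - 40547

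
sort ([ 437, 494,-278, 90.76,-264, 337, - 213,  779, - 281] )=[ - 281, - 278, - 264, - 213, 90.76, 337, 437, 494, 779 ] 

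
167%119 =48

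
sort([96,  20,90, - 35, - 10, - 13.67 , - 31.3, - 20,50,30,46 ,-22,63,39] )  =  [  -  35, - 31.3, - 22, - 20, - 13.67, - 10,20,30,39,46 , 50,63, 90,96]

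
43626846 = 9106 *4791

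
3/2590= 3/2590  =  0.00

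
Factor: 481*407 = 11^1*13^1*37^2  =  195767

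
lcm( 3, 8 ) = 24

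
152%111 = 41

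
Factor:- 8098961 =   -  13^1*622997^1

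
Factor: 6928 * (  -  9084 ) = -62933952 = -  2^6 * 3^1*433^1* 757^1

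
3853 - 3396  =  457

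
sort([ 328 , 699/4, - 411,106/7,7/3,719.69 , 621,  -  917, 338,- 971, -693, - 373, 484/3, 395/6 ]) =[ - 971, - 917, - 693,  -  411,-373,7/3, 106/7,395/6, 484/3 , 699/4,328,  338,621, 719.69]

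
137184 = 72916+64268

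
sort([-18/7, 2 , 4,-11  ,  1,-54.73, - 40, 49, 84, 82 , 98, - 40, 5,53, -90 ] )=[ - 90 , -54.73, - 40, - 40,-11,  -  18/7, 1,2 , 4, 5, 49, 53,82, 84,98 ]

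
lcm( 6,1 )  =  6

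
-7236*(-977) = 7069572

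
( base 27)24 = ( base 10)58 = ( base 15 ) 3D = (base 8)72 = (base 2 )111010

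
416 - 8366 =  - 7950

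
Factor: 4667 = 13^1 * 359^1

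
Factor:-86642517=  -  3^1*13^1 * 29^1*76607^1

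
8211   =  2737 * 3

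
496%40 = 16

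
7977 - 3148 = 4829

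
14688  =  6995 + 7693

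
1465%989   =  476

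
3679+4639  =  8318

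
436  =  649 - 213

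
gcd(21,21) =21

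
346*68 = 23528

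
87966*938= 82512108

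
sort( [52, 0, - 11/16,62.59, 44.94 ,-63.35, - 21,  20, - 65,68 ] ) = [ - 65, - 63.35, - 21, - 11/16, 0, 20, 44.94,52, 62.59,68]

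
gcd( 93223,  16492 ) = 1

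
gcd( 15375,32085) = 15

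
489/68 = 489/68 = 7.19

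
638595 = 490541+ 148054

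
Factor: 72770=2^1*5^1*19^1 *383^1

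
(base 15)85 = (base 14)8D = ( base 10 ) 125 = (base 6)325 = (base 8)175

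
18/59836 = 9/29918=0.00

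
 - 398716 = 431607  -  830323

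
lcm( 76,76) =76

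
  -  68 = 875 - 943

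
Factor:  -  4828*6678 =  - 32241384 = - 2^3*3^2*7^1*17^1*53^1*71^1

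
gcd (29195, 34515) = 5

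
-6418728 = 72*( -89149)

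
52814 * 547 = 28889258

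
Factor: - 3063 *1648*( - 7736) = 2^7*3^1 * 103^1*967^1*1021^1 = 39049966464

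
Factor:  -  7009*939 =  - 6581451 = - 3^1 *43^1*163^1*313^1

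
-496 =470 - 966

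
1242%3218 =1242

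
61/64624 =61/64624 = 0.00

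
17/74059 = 17/74059 = 0.00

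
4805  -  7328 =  - 2523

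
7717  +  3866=11583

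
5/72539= 5/72539 = 0.00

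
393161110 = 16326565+376834545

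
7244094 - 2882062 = 4362032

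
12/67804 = 3/16951= 0.00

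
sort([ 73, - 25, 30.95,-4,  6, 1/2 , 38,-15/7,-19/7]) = [ - 25, - 4, - 19/7 , -15/7, 1/2, 6,30.95,38,73] 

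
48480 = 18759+29721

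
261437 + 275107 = 536544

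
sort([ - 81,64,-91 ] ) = [ - 91, - 81 , 64]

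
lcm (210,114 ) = 3990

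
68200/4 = 17050=17050.00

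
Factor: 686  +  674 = 2^4*5^1*17^1 =1360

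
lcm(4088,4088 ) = 4088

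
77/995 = 77/995  =  0.08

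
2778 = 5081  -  2303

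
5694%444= 366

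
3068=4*767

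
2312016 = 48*48167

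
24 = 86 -62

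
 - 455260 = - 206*2210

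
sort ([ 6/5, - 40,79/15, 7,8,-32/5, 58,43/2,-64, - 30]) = [ - 64,  -  40 , - 30,  -  32/5, 6/5, 79/15,7, 8, 43/2, 58 ]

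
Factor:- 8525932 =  - 2^2*2131483^1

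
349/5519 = 349/5519 = 0.06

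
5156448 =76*67848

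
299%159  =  140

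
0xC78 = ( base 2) 110001111000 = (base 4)301320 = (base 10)3192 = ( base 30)3gc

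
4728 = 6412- 1684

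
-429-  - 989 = 560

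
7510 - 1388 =6122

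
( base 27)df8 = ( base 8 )23242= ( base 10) 9890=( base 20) 14ea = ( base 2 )10011010100010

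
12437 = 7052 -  - 5385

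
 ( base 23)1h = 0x28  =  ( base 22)1I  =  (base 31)19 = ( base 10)40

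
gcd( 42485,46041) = 1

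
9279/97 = 9279/97 = 95.66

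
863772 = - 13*( - 66444)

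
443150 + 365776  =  808926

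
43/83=43/83 = 0.52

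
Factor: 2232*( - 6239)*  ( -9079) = 126429142392 = 2^3 * 3^2 * 7^1*17^1*  31^1*367^1 *1297^1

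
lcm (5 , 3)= 15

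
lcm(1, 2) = 2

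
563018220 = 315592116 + 247426104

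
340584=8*42573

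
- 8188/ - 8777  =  8188/8777 = 0.93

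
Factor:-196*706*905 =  -2^3*5^1 * 7^2 * 181^1 * 353^1 = - 125230280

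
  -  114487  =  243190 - 357677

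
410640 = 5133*80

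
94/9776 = 1/104 = 0.01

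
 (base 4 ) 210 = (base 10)36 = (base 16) 24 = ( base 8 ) 44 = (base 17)22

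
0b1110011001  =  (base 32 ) sp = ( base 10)921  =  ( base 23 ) 1h1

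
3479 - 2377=1102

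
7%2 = 1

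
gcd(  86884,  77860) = 4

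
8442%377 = 148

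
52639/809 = 65+54/809 = 65.07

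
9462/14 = 675 + 6/7=675.86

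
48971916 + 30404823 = 79376739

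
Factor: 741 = 3^1*13^1 * 19^1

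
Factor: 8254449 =3^2*7^1*131023^1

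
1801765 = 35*51479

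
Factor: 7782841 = 11^2*131^1*491^1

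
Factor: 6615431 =17^1*31^1*12553^1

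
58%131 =58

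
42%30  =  12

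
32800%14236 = 4328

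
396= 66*6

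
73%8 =1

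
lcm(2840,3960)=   281160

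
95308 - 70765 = 24543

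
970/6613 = 970/6613 = 0.15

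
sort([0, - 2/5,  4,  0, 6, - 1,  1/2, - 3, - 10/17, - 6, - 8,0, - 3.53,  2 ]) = [-8, - 6,-3.53, - 3, - 1, - 10/17, -2/5, 0 , 0,0,1/2,  2,  4, 6 ]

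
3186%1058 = 12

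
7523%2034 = 1421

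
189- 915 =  - 726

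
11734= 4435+7299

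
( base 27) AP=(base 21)E1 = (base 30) 9p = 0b100100111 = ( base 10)295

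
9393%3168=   3057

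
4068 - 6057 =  -1989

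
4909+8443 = 13352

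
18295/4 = 4573  +  3/4 = 4573.75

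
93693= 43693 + 50000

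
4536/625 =4536/625 =7.26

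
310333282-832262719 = -521929437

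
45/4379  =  45/4379 =0.01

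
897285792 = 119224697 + 778061095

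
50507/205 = 246  +  77/205 = 246.38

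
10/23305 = 2/4661= 0.00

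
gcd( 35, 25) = 5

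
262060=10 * 26206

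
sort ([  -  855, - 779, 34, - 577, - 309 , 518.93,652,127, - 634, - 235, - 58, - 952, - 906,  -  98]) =[  -  952, - 906, - 855, - 779, - 634, - 577, - 309,- 235, - 98, - 58, 34, 127,518.93,652 ] 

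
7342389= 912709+6429680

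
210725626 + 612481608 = 823207234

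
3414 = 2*1707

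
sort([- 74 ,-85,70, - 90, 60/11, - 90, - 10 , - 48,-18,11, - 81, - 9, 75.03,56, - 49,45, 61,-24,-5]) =[-90, - 90,  -  85, - 81, - 74,-49, - 48,  -  24, - 18 ,-10,-9,-5,  60/11,11,  45,  56  ,  61 , 70,  75.03 ]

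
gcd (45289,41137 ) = 1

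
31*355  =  11005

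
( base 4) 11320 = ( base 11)312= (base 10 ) 376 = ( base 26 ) EC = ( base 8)570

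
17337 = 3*5779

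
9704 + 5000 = 14704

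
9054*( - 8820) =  - 79856280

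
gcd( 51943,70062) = 1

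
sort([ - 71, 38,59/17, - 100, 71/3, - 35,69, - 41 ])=[  -  100, - 71,- 41, - 35, 59/17, 71/3,38, 69 ]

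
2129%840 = 449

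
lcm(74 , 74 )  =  74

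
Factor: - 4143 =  - 3^1*1381^1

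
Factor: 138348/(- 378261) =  - 252/689 = - 2^2*3^2 * 7^1*13^( - 1 )*53^( - 1 )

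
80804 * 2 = 161608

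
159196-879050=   -  719854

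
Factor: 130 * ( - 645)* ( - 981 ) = 82256850 = 2^1*3^3*5^2*13^1*43^1*109^1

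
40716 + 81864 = 122580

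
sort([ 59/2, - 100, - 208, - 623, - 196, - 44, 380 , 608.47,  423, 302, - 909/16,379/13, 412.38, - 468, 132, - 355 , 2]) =[  -  623, - 468  , - 355, - 208, - 196, - 100,-909/16, - 44, 2,379/13, 59/2, 132,302, 380,412.38, 423, 608.47]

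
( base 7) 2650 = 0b1111110111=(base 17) 38c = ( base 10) 1015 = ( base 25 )1FF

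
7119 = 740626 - 733507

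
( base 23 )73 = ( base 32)54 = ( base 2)10100100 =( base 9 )202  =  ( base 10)164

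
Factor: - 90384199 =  - 90384199^1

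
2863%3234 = 2863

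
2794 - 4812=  - 2018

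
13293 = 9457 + 3836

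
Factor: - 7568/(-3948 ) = 2^2*3^ (-1)*7^( - 1 )*11^1*43^1* 47^(-1 ) = 1892/987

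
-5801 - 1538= - 7339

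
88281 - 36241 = 52040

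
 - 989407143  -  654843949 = -1644251092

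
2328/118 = 1164/59 = 19.73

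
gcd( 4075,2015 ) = 5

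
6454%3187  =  80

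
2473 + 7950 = 10423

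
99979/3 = 33326 + 1/3 = 33326.33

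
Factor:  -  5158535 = - 5^1*1031707^1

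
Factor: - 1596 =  - 2^2*3^1*7^1*19^1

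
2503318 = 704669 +1798649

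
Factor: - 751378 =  -2^1*31^1*12119^1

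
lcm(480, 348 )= 13920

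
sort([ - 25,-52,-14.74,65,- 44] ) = [- 52, - 44, - 25,- 14.74,65]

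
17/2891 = 17/2891 = 0.01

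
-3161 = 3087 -6248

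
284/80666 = 142/40333 =0.00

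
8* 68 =544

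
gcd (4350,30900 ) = 150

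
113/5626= 113/5626= 0.02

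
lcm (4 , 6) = 12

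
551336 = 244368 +306968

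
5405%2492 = 421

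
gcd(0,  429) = 429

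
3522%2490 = 1032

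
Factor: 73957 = 13^1*5689^1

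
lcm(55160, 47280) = 330960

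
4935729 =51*96779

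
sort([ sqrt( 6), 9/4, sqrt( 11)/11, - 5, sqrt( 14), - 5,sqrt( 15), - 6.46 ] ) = [  -  6.46,- 5, - 5, sqrt( 11)/11 , 9/4, sqrt ( 6), sqrt( 14), sqrt ( 15) ]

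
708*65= 46020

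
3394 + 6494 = 9888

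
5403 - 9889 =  - 4486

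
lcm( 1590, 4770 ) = 4770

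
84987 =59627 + 25360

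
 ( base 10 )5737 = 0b1011001101001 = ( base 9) 7774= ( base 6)42321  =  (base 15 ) 1a77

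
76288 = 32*2384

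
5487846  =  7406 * 741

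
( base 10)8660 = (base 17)1CG7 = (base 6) 104032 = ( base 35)72F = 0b10000111010100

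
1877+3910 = 5787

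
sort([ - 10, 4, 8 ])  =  [ - 10, 4,  8] 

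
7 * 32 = 224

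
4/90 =2/45 = 0.04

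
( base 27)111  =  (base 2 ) 1011110101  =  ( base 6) 3301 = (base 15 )357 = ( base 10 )757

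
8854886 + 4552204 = 13407090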